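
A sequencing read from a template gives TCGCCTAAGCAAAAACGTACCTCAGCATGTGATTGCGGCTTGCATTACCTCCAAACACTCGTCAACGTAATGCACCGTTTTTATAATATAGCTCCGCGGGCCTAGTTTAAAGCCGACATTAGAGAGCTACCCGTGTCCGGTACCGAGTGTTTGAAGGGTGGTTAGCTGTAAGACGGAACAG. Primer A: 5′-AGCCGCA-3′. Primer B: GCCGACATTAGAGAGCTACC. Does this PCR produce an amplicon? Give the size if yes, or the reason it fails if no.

No product — the primers' 3' ends point away from each other.

Primer A (AGCCGCA) has reverse complement TGCGGCT, which matches the top strand at positions 34–40; primer A anneals to the top strand there with its 3' end pointing upstream toward position 34.
Primer B (GCCGACATTAGAGAGCTACC) matches the top strand directly at positions 112–131; it anneals to the bottom strand with its 3' end pointing downstream toward position 131.
The 3' ends diverge (primer A extends toward position 1, primer B toward position 181), so the primers never converge on a shared product.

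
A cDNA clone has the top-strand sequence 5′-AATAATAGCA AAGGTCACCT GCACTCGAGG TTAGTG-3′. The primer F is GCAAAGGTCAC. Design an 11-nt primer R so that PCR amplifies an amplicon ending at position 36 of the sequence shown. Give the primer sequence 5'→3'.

5'-CACTAACCTCG-3'

The forward primer binds at positions 8–18; the product's 3' end on the top strand is position 36.
The reverse primer anneals to the top strand over positions 26–36, i.e. to CGAGGTTAGTG.
Its sequence written 5'→3' is the reverse complement: CACTAACCTCG.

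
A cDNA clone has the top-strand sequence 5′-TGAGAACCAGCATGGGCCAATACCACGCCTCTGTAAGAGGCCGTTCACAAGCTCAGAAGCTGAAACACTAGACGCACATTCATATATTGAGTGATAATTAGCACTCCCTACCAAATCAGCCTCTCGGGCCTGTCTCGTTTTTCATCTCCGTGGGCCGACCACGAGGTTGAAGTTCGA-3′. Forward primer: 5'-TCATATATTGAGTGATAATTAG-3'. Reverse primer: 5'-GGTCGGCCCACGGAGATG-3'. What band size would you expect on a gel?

81 bp

Scanning the template, TCATATATTGAGTGATAATTAG occurs at positions 80–101; this primer anneals to the bottom strand there with its 3' end pointing downstream.
Reverse complement of the reverse primer: CATCTCCGTGGGCCGACC. This occurs on the top strand at positions 143–160.
Amplicon spans positions 80–160: 81 bp.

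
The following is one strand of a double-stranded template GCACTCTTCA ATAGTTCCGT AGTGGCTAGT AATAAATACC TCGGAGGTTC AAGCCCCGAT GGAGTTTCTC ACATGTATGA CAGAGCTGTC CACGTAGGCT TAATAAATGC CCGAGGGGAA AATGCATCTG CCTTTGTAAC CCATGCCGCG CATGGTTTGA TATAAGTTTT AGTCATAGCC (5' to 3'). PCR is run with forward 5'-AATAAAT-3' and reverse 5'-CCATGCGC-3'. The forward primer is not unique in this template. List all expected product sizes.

125 bp, 54 bp

The forward primer AATAAAT matches the top strand at positions 31–37, 102–108.
The reverse primer's reverse complement is GCGCATGG, matching at positions 148–155.
Each forward site pairs with the reverse site to give a product ending at position 155: sizes 125, 54 bp.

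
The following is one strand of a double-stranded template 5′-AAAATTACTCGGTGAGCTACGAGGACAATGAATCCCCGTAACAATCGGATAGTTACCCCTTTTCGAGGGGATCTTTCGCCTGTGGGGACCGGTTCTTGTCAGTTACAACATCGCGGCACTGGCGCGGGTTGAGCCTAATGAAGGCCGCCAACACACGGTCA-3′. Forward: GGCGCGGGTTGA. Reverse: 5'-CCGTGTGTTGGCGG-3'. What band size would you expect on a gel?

38 bp

Scanning the template, GGCGCGGGTTGA occurs at positions 121–132; this primer anneals to the bottom strand there with its 3' end pointing downstream.
Taking the reverse complement of CCGTGTGTTGGCGG gives CCGCCAACACACGG, found at positions 145–158 on the template; the primer anneals here to the top strand with its 3' end pointing upstream.
Product length = (reverse-primer end) − (forward-primer start) + 1 = 158 − 121 + 1 = 38 bp.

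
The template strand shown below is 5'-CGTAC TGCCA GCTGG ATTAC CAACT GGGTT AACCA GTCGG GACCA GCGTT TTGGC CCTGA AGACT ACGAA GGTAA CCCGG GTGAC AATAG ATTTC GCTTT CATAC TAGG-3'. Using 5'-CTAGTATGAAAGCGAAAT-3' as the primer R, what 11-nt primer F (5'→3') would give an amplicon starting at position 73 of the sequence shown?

The reverse primer's reverse complement ATTTCGCTTTCATACTAG matches the template at positions 91–108; the product starts at position 73.
The forward primer is identical to the top strand over positions 73–83: TAACCCGGGTG.

5'-TAACCCGGGTG-3'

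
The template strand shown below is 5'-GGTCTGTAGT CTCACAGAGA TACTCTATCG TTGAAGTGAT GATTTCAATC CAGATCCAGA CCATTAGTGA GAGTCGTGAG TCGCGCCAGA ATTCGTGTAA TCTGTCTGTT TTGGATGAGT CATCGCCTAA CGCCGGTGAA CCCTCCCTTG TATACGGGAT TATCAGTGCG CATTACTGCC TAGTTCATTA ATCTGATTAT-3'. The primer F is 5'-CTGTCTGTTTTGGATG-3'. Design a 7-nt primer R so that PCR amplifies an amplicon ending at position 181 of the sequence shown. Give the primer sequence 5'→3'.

5'-AGGCAGT-3'

The forward primer binds at positions 102–117; the product's 3' end on the top strand is position 181.
The reverse primer anneals to the top strand over positions 175–181, i.e. to ACTGCCT.
Its sequence written 5'→3' is the reverse complement: AGGCAGT.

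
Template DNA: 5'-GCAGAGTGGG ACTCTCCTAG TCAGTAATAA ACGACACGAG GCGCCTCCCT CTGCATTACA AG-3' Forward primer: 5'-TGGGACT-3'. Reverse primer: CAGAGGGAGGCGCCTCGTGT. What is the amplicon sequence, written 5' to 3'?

5'-TGGGACTCTCCTAGTCAGTAATAAACGACACGAGGCGCCTCCCTCTG-3'

Scanning the template, TGGGACT occurs at positions 7–13; this primer anneals to the bottom strand there with its 3' end pointing downstream.
The reverse primer's reverse complement is ACACGAGGCGCCTCCCTCTG, which matches the template at positions 34–53.
The product is the template from position 7 through 53 (47 bp).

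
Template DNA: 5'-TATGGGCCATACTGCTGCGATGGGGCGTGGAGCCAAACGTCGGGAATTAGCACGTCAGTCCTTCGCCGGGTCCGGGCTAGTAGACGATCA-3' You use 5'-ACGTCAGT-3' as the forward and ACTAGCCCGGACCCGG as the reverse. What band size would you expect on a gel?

30 bp

Scanning the template, ACGTCAGT occurs at positions 52–59; this primer anneals to the bottom strand there with its 3' end pointing downstream.
Reverse complement of the reverse primer: CCGGGTCCGGGCTAGT. This occurs on the top strand at positions 66–81.
Amplicon spans positions 52–81: 30 bp.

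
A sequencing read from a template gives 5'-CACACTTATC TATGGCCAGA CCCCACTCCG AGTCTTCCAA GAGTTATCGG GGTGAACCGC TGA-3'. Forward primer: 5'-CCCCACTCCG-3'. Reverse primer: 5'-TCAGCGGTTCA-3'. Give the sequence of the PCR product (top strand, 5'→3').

5'-CCCCACTCCGAGTCTTCCAAGAGTTATCGGGGTGAACCGCTGA-3'

Scanning the template, CCCCACTCCG occurs at positions 21–30; this primer anneals to the bottom strand there with its 3' end pointing downstream.
The reverse primer's reverse complement is TGAACCGCTGA, which matches the template at positions 53–63.
The product is the template from position 21 through 63 (43 bp).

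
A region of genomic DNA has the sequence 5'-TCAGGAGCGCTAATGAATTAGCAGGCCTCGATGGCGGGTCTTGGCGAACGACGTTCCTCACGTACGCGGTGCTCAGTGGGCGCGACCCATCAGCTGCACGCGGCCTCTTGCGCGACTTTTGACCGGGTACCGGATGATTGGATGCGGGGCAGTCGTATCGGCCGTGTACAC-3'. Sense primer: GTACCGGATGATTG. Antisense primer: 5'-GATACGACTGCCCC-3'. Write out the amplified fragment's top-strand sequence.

5'-GTACCGGATGATTGGATGCGGGGCAGTCGTATC-3'

The forward primer matches the template at positions 127–140.
Reverse complement of the reverse primer: GGGGCAGTCGTATC. This occurs on the top strand at positions 146–159.
The product is the template from position 127 through 159 (33 bp).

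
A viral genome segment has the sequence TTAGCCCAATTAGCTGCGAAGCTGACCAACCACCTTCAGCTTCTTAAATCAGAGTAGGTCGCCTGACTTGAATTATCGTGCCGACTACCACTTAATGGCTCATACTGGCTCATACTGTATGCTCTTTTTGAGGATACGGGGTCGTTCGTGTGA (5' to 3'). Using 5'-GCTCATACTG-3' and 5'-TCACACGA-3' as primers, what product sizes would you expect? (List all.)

The forward primer GCTCATACTG matches the top strand at positions 98–107, 108–117.
The reverse primer's reverse complement is TCGTGTGA, matching at positions 146–153.
Each forward site pairs with the reverse site to give a product ending at position 153: sizes 56, 46 bp.

56 bp, 46 bp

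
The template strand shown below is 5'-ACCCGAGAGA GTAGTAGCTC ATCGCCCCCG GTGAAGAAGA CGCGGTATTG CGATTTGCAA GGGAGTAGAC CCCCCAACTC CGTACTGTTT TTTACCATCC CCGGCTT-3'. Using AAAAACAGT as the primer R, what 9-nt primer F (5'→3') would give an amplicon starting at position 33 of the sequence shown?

5'-GAAGAAGAC-3'

The reverse primer's reverse complement ACTGTTTTT matches the template at positions 84–92; the product starts at position 33.
The forward primer is identical to the top strand over positions 33–41: GAAGAAGAC.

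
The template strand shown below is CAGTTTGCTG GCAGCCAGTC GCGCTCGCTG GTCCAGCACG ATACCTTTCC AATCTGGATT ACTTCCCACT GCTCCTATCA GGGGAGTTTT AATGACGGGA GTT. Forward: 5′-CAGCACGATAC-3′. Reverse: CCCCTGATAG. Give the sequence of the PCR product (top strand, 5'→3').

5'-CAGCACGATACCTTTCCAATCTGGATTACTTCCCACTGCTCCTATCAGGGG-3'

Scanning the template, CAGCACGATAC occurs at positions 34–44; this primer anneals to the bottom strand there with its 3' end pointing downstream.
The reverse primer's reverse complement is CTATCAGGGG, which matches the template at positions 75–84.
The product is the template from position 34 through 84 (51 bp).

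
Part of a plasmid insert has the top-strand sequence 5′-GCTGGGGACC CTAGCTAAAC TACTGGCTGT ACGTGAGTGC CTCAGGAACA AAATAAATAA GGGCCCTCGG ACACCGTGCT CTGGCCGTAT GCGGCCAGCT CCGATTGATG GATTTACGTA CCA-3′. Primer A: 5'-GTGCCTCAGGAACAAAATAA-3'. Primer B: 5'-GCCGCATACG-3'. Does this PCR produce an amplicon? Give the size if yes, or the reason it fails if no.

Primer A (GTGCCTCAGGAACAAAATAA) matches the top strand at positions 37–56; it acts as a forward primer.
Primer B's reverse complement is CGTATGCGGC, matching the top strand at positions 86–95; it acts as a reverse primer.
The 3' ends face each other across positions 37–95, giving a 59 bp product.

Yes — a 59 bp product.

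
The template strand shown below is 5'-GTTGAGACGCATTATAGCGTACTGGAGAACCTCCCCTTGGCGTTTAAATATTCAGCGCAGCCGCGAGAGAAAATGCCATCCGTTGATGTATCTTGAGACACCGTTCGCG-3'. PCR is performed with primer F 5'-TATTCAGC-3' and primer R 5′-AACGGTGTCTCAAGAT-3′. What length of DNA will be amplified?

57 bp

The forward primer matches the template at positions 49–56.
The reverse primer's reverse complement is ATCTTGAGACACCGTT, which matches the template at positions 90–105.
Product length = (reverse-primer end) − (forward-primer start) + 1 = 105 − 49 + 1 = 57 bp.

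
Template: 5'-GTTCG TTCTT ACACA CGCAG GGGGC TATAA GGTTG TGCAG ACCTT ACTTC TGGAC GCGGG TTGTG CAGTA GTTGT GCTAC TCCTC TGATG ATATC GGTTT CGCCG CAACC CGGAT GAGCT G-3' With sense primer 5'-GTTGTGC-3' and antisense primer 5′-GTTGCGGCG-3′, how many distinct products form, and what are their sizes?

Three products: 78 bp, 50 bp, 39 bp

The forward primer GTTGTGC matches the top strand at positions 32–38, 60–66, 71–77.
The reverse primer's reverse complement is CGCCGCAAC, matching at positions 101–109.
Each forward site pairs with the reverse site to give a product ending at position 109: sizes 78, 50, 39 bp.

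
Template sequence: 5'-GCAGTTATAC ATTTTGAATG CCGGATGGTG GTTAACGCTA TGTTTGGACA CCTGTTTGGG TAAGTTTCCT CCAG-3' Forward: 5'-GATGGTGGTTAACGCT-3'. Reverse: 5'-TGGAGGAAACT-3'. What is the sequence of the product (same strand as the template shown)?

Forward primer GATGGTGGTTAACGCT is found on the top strand at positions 24–39.
The reverse primer's reverse complement is AGTTTCCTCCA, which matches the template at positions 63–73.
The product is the template from position 24 through 73 (50 bp).

5'-GATGGTGGTTAACGCTATGTTTGGACACCTGTTTGGGTAAGTTTCCTCCA-3'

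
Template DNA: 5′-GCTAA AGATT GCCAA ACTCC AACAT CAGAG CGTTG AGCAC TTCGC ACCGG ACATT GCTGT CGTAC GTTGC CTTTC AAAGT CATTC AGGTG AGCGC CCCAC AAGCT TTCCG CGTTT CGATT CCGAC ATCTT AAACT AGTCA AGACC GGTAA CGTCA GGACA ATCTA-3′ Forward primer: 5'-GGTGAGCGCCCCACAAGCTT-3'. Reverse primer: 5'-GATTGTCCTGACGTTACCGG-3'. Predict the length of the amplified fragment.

77 bp

The forward primer matches the template at positions 87–106.
Taking the reverse complement of GATTGTCCTGACGTTACCGG gives CCGGTAACGTCAGGACAATC, found at positions 144–163 on the template; the primer anneals here to the top strand with its 3' end pointing upstream.
Product length = (reverse-primer end) − (forward-primer start) + 1 = 163 − 87 + 1 = 77 bp.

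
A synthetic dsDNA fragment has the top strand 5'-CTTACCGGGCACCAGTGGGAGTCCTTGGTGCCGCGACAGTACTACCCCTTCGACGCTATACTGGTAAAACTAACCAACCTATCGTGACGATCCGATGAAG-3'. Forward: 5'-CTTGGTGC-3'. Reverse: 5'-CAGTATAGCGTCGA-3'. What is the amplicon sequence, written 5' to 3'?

5'-CTTGGTGCCGCGACAGTACTACCCCTTCGACGCTATACTG-3'

Scanning the template, CTTGGTGC occurs at positions 24–31; this primer anneals to the bottom strand there with its 3' end pointing downstream.
Reverse complement of the reverse primer: TCGACGCTATACTG. This occurs on the top strand at positions 50–63.
The product is the template from position 24 through 63 (40 bp).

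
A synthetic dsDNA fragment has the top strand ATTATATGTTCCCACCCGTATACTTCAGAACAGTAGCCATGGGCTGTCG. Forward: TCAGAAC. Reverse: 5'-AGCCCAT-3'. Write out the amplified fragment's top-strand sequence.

Forward primer TCAGAAC is found on the top strand at positions 25–31.
Taking the reverse complement of AGCCCAT gives ATGGGCT, found at positions 39–45 on the template; the primer anneals here to the top strand with its 3' end pointing upstream.
The product is the template from position 25 through 45 (21 bp).

5'-TCAGAACAGTAGCCATGGGCT-3'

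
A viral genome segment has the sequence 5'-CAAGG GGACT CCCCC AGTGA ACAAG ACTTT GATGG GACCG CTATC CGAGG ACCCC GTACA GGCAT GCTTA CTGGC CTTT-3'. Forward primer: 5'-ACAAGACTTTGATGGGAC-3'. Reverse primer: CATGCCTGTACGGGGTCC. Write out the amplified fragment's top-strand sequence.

5'-ACAAGACTTTGATGGGACCGCTATCCGAGGACCCCGTACAGGCATG-3'

Forward primer ACAAGACTTTGATGGGAC is found on the top strand at positions 21–38.
Reverse complement of the reverse primer: GGACCCCGTACAGGCATG. This occurs on the top strand at positions 49–66.
The product is the template from position 21 through 66 (46 bp).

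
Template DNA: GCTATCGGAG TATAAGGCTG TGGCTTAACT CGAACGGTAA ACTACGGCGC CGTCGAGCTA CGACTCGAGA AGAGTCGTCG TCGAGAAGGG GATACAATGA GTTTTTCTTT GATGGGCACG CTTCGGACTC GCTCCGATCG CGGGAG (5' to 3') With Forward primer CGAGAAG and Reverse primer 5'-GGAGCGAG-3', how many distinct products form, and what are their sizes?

The forward primer CGAGAAG matches the top strand at positions 66–72, 82–88.
The reverse primer's reverse complement is CTCGCTCC, matching at positions 128–135.
Each forward site pairs with the reverse site to give a product ending at position 135: sizes 70, 54 bp.

Two products: 70 bp, 54 bp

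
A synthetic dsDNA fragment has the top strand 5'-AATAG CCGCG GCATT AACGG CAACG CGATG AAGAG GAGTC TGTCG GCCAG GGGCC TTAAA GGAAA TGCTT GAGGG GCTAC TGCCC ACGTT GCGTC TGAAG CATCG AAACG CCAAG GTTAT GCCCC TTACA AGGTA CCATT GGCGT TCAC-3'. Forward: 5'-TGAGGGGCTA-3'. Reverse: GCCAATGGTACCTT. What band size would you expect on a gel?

74 bp

Forward primer TGAGGGGCTA is found on the top strand at positions 70–79.
The reverse primer's reverse complement is AAGGTACCATTGGC, which matches the template at positions 130–143.
Amplicon spans positions 70–143: 74 bp.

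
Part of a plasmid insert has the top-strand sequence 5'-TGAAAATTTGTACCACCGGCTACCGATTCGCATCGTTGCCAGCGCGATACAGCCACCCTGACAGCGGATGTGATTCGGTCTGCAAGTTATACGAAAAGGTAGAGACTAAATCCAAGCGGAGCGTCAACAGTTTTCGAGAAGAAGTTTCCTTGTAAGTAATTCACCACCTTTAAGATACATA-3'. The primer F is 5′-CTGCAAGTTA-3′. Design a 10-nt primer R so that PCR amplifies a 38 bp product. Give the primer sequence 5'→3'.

The forward primer binds at positions 80–89, so a 38 bp product ends at position 80 + 38 − 1 = 117.
The reverse primer anneals to the top strand over positions 108–117, i.e. to AAATCCAAGC.
Its sequence written 5'→3' is the reverse complement: GCTTGGATTT.

5'-GCTTGGATTT-3'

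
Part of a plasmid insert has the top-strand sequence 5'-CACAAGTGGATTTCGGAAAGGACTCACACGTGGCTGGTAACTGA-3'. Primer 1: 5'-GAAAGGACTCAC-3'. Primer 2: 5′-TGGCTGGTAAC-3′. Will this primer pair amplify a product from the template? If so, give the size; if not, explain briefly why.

No product — both primers anneal to the same strand and extend in the same direction.

Primer 1 (GAAAGGACTCAC) matches the top strand at positions 16–27 (3' end points downstream).
Primer 2 (TGGCTGGTAAC) also matches the top strand directly, at positions 31–41 — its reverse complement GTTACCAGCCA is not present.
Both primers anneal to the bottom strand with 3' ends pointing the same way, so neither can prime synthesis back toward the other.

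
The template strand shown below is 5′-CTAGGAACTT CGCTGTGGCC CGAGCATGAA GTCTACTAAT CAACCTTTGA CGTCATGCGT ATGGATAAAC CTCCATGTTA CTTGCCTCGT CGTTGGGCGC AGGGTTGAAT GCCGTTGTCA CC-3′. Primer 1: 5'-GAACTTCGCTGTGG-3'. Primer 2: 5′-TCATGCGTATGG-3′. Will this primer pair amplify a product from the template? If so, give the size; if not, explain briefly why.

Primer 1 (GAACTTCGCTGTGG) matches the top strand at positions 5–18 (3' end points downstream).
Primer 2 (TCATGCGTATGG) also matches the top strand directly, at positions 53–64 — its reverse complement CCATACGCATGA is not present.
Both primers anneal to the bottom strand with 3' ends pointing the same way, so neither can prime synthesis back toward the other.

No product — both primers anneal to the same strand and extend in the same direction.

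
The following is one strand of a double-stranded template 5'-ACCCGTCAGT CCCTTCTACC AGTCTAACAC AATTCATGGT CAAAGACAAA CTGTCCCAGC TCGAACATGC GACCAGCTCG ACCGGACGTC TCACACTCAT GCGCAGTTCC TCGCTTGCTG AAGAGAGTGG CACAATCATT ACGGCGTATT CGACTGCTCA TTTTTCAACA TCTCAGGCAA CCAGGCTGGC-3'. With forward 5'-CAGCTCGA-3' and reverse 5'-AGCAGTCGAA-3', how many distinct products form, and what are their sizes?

The forward primer CAGCTCGA matches the top strand at positions 57–64, 74–81.
The reverse primer's reverse complement is TTCGACTGCT, matching at positions 149–158.
Each forward site pairs with the reverse site to give a product ending at position 158: sizes 102, 85 bp.

Two products: 102 bp, 85 bp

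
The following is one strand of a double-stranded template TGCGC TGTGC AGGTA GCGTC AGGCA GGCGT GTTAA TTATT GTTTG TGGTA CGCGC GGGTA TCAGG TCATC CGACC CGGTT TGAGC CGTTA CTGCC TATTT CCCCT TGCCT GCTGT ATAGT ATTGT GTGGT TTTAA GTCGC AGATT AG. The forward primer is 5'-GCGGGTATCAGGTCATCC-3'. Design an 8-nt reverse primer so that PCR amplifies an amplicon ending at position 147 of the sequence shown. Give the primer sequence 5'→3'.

5'-CTAATCTG-3'

The forward primer binds at positions 54–71; the product's 3' end on the top strand is position 147.
The reverse primer anneals to the top strand over positions 140–147, i.e. to CAGATTAG.
Its sequence written 5'→3' is the reverse complement: CTAATCTG.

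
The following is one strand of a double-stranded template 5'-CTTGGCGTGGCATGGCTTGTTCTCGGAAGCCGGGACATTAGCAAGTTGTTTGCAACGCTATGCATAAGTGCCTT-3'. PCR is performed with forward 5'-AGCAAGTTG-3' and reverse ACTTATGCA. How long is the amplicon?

30 bp

Forward primer AGCAAGTTG is found on the top strand at positions 40–48.
Reverse complement of the reverse primer: TGCATAAGT. This occurs on the top strand at positions 61–69.
The product runs from position 40 to position 69, so its length is 69 − 40 + 1 = 30 bp.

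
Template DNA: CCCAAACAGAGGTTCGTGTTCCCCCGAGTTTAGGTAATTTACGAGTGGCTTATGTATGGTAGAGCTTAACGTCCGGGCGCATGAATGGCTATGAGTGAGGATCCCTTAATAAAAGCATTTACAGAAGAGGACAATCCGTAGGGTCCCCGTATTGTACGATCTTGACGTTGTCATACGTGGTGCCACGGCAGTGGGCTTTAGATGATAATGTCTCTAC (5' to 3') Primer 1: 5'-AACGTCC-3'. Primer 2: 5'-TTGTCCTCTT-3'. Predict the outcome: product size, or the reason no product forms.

Yes — a 67 bp product.

Primer 1 (AACGTCC) matches the top strand at positions 68–74; it acts as a forward primer.
Primer 2's reverse complement is AAGAGGACAA, matching the top strand at positions 125–134; it acts as a reverse primer.
The 3' ends face each other across positions 68–134, giving a 67 bp product.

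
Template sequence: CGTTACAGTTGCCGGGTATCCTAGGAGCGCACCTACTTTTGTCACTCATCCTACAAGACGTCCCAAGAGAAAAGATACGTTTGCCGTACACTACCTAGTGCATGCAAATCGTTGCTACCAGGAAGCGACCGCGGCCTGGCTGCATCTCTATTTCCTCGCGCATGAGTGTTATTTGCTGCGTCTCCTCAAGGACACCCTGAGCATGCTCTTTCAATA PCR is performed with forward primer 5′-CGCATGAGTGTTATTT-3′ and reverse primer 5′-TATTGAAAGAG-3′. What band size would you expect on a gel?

Forward primer CGCATGAGTGTTATTT is found on the top strand at positions 159–174.
Reverse complement of the reverse primer: CTCTTTCAATA. This occurs on the top strand at positions 206–216.
Amplicon spans positions 159–216: 58 bp.

58 bp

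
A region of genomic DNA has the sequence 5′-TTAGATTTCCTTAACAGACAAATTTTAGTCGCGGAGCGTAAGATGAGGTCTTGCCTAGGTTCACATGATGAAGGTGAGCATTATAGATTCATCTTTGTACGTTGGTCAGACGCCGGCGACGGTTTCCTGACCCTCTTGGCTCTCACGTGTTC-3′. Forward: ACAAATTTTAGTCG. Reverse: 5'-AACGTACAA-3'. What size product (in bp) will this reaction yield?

Forward primer ACAAATTTTAGTCG is found on the top strand at positions 18–31.
Taking the reverse complement of AACGTACAA gives TTGTACGTT, found at positions 95–103 on the template; the primer anneals here to the top strand with its 3' end pointing upstream.
The product runs from position 18 to position 103, so its length is 103 − 18 + 1 = 86 bp.

86 bp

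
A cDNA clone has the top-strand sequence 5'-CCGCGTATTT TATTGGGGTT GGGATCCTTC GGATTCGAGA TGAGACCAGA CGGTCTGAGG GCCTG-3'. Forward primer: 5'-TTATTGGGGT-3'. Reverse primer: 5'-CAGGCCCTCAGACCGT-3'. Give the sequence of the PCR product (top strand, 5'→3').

Scanning the template, TTATTGGGGT occurs at positions 10–19; this primer anneals to the bottom strand there with its 3' end pointing downstream.
Taking the reverse complement of CAGGCCCTCAGACCGT gives ACGGTCTGAGGGCCTG, found at positions 50–65 on the template; the primer anneals here to the top strand with its 3' end pointing upstream.
The product is the template from position 10 through 65 (56 bp).

5'-TTATTGGGGTTGGGATCCTTCGGATTCGAGATGAGACCAGACGGTCTGAGGGCCTG-3'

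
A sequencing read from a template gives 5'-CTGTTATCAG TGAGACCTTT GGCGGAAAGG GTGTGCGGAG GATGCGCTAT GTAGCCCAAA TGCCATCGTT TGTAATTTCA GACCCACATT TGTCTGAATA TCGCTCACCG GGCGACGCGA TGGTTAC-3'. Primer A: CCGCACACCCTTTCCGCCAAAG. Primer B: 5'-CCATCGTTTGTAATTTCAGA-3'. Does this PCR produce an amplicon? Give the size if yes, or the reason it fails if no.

No product — the primers' 3' ends point away from each other.

Primer A (CCGCACACCCTTTCCGCCAAAG) has reverse complement CTTTGGCGGAAAGGGTGTGCGG, which matches the top strand at positions 17–38; primer A anneals to the top strand there with its 3' end pointing upstream toward position 17.
Primer B (CCATCGTTTGTAATTTCAGA) matches the top strand directly at positions 63–82; it anneals to the bottom strand with its 3' end pointing downstream toward position 82.
The 3' ends diverge (primer A extends toward position 1, primer B toward position 127), so the primers never converge on a shared product.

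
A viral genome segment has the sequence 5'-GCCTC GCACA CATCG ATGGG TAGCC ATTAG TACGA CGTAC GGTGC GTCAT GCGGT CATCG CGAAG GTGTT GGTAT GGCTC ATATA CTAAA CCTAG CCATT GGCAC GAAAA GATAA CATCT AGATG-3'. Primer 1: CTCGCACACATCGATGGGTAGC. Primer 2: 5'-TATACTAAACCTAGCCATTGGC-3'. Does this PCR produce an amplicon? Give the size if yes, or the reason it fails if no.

No product — both primers anneal to the same strand and extend in the same direction.

Primer 1 (CTCGCACACATCGATGGGTAGC) matches the top strand at positions 3–24 (3' end points downstream).
Primer 2 (TATACTAAACCTAGCCATTGGC) also matches the top strand directly, at positions 82–103 — its reverse complement GCCAATGGCTAGGTTTAGTATA is not present.
Both primers anneal to the bottom strand with 3' ends pointing the same way, so neither can prime synthesis back toward the other.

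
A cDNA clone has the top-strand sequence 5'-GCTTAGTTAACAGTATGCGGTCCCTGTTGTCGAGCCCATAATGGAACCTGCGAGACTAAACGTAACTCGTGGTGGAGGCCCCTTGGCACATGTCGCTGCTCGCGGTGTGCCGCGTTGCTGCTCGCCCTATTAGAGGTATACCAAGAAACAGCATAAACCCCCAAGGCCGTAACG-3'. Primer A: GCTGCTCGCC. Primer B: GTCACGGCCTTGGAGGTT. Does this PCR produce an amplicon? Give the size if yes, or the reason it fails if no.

Primer B (GTCACGGCCTTGGAGGTT) does not match the top strand, and its reverse complement AACCTCCAAGGCCGTGAC does not match either.
With no annealing site for primer B, no amplification occurs.

No product — primer B has no binding site in the template.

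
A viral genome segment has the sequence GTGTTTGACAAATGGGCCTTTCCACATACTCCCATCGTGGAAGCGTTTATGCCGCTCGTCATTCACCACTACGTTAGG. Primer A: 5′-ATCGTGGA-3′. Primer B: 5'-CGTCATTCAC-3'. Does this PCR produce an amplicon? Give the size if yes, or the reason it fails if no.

Primer A (ATCGTGGA) matches the top strand at positions 34–41 (3' end points downstream).
Primer B (CGTCATTCAC) also matches the top strand directly, at positions 57–66 — its reverse complement GTGAATGACG is not present.
Both primers anneal to the bottom strand with 3' ends pointing the same way, so neither can prime synthesis back toward the other.

No product — both primers anneal to the same strand and extend in the same direction.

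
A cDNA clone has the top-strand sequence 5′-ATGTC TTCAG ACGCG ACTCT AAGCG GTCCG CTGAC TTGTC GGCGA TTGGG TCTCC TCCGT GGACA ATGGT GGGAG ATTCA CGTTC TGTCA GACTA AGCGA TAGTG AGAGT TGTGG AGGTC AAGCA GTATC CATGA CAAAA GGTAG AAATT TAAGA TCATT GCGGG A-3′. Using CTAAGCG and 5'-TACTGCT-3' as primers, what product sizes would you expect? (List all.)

The forward primer CTAAGCG matches the top strand at positions 19–25, 93–99.
The reverse primer's reverse complement is AGCAGTA, matching at positions 122–128.
Each forward site pairs with the reverse site to give a product ending at position 128: sizes 110, 36 bp.

110 bp, 36 bp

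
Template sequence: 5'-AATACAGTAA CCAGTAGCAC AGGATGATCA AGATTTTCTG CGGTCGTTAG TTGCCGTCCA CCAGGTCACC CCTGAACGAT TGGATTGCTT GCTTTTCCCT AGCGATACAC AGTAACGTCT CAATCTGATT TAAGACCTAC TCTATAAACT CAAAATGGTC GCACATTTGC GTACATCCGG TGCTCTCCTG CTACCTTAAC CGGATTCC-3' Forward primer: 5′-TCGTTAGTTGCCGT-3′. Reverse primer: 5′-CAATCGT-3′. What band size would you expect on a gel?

39 bp

Scanning the template, TCGTTAGTTGCCGT occurs at positions 44–57; this primer anneals to the bottom strand there with its 3' end pointing downstream.
The reverse primer's reverse complement is ACGATTG, which matches the template at positions 76–82.
Amplicon spans positions 44–82: 39 bp.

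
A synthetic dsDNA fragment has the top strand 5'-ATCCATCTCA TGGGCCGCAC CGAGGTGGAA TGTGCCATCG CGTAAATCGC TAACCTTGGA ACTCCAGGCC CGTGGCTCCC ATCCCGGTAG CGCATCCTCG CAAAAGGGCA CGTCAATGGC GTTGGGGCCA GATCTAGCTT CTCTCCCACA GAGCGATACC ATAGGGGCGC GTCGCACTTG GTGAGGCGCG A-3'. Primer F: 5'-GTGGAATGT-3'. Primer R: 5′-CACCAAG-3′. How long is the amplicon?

The forward primer matches the template at positions 25–33.
Reverse complement of the reverse primer: CTTGGTG. This occurs on the top strand at positions 177–183.
The product runs from position 25 to position 183, so its length is 183 − 25 + 1 = 159 bp.

159 bp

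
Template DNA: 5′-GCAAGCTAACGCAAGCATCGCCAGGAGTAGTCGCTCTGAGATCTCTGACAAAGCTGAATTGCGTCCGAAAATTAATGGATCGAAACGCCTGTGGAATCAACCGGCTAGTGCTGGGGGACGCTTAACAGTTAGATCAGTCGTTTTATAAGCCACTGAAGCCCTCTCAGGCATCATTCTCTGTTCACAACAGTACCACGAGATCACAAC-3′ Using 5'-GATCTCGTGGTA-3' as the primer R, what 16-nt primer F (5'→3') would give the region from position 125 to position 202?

5'-ACAGTTAGATCAGTCG-3'

The reverse primer's reverse complement TACCACGAGATC matches the template at positions 191–202; the product starts at position 125.
The forward primer is identical to the top strand over positions 125–140: ACAGTTAGATCAGTCG.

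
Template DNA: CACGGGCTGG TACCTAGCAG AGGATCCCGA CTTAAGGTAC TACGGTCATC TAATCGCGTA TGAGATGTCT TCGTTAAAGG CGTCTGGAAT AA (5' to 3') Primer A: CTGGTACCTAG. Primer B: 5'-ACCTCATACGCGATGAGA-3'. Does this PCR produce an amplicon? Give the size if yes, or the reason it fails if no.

No product — primer B has no binding site in the template.

Primer B (ACCTCATACGCGATGAGA) does not match the top strand, and its reverse complement TCTCATCGCGTATGAGGT does not match either.
With no annealing site for primer B, no amplification occurs.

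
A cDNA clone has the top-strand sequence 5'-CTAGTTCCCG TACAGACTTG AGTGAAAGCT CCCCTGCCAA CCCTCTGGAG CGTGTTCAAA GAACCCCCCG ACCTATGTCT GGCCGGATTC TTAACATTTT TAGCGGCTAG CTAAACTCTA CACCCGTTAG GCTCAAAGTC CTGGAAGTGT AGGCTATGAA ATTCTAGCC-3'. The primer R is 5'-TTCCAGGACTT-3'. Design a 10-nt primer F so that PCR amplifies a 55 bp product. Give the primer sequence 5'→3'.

The reverse primer's reverse complement AAGTCCTGGAA matches the template at positions 136–146, so the product ends at position 146.
A 55 bp product then starts at position 146 − 55 + 1 = 92.
The forward primer is identical to the top strand there: TAACATTTTT.

5'-TAACATTTTT-3'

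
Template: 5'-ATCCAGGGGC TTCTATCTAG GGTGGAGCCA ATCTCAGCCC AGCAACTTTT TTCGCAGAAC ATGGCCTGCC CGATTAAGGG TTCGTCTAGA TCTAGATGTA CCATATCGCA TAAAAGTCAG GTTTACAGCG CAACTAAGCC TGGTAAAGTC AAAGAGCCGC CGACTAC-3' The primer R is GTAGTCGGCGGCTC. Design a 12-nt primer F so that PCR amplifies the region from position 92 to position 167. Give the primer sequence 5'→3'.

The reverse primer's reverse complement GAGCCGCCGACTAC matches the template at positions 154–167; the product starts at position 92.
The forward primer is identical to the top strand over positions 92–103: CTAGATGTACCA.

5'-CTAGATGTACCA-3'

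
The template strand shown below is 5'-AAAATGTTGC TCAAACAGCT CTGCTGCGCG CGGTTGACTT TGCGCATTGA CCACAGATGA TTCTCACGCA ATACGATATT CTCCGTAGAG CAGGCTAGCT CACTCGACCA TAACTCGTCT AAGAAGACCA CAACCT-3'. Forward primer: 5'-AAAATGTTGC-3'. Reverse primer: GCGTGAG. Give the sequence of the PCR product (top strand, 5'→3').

5'-AAAATGTTGCTCAAACAGCTCTGCTGCGCGCGGTTGACTTTGCGCATTGACCACAGATGATTCTCACGC-3'

Forward primer AAAATGTTGC is found on the top strand at positions 1–10.
The reverse primer's reverse complement is CTCACGC, which matches the template at positions 63–69.
The product is the template from position 1 through 69 (69 bp).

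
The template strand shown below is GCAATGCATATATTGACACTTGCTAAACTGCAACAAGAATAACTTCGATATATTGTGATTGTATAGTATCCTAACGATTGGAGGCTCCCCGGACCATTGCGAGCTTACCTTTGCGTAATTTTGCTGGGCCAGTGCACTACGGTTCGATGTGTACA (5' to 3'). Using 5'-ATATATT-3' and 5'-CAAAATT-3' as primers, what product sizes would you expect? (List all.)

116 bp, 76 bp

The forward primer ATATATT matches the top strand at positions 8–14, 48–54.
The reverse primer's reverse complement is AATTTTG, matching at positions 117–123.
Each forward site pairs with the reverse site to give a product ending at position 123: sizes 116, 76 bp.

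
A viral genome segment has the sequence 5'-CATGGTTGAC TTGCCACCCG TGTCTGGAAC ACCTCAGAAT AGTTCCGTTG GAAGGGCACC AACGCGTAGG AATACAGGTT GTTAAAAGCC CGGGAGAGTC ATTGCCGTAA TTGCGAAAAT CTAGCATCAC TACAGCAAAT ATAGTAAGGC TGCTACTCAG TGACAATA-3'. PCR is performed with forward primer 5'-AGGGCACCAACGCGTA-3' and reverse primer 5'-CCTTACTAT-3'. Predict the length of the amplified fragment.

The forward primer matches the template at positions 53–68.
Taking the reverse complement of CCTTACTAT gives ATAGTAAGG, found at positions 141–149 on the template; the primer anneals here to the top strand with its 3' end pointing upstream.
Amplicon spans positions 53–149: 97 bp.

97 bp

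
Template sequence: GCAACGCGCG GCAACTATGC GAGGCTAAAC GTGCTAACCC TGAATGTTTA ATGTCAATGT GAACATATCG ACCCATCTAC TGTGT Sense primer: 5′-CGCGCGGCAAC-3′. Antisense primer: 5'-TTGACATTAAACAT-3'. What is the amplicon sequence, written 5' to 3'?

Scanning the template, CGCGCGGCAAC occurs at positions 5–15; this primer anneals to the bottom strand there with its 3' end pointing downstream.
Reverse complement of the reverse primer: ATGTTTAATGTCAA. This occurs on the top strand at positions 44–57.
The product is the template from position 5 through 57 (53 bp).

5'-CGCGCGGCAACTATGCGAGGCTAAACGTGCTAACCCTGAATGTTTAATGTCAA-3'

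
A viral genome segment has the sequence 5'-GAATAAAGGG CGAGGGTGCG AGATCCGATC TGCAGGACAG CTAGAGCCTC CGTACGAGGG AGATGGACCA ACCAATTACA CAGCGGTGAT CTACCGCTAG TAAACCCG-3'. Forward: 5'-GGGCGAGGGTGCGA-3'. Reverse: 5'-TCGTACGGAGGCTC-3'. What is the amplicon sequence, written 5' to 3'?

The forward primer matches the template at positions 8–21.
Taking the reverse complement of TCGTACGGAGGCTC gives GAGCCTCCGTACGA, found at positions 44–57 on the template; the primer anneals here to the top strand with its 3' end pointing upstream.
The product is the template from position 8 through 57 (50 bp).

5'-GGGCGAGGGTGCGAGATCCGATCTGCAGGACAGCTAGAGCCTCCGTACGA-3'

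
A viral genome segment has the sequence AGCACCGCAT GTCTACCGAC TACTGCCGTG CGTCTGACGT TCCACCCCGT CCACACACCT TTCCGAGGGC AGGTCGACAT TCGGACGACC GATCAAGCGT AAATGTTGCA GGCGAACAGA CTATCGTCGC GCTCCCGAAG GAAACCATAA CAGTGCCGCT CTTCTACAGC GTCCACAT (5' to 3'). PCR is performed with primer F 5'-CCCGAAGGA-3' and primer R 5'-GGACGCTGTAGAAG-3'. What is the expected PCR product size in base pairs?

Scanning the template, CCCGAAGGA occurs at positions 134–142; this primer anneals to the bottom strand there with its 3' end pointing downstream.
The reverse primer's reverse complement is CTTCTACAGCGTCC, which matches the template at positions 161–174.
Amplicon spans positions 134–174: 41 bp.

41 bp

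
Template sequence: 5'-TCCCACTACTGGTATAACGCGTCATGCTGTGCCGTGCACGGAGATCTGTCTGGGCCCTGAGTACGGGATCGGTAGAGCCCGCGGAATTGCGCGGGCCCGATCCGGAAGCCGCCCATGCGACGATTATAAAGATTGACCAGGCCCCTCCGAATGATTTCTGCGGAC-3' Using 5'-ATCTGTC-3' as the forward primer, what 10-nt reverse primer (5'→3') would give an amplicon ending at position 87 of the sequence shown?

5'-ATTCCGCGGG-3'

The forward primer binds at positions 44–50; the product's 3' end on the top strand is position 87.
The reverse primer anneals to the top strand over positions 78–87, i.e. to CCCGCGGAAT.
Its sequence written 5'→3' is the reverse complement: ATTCCGCGGG.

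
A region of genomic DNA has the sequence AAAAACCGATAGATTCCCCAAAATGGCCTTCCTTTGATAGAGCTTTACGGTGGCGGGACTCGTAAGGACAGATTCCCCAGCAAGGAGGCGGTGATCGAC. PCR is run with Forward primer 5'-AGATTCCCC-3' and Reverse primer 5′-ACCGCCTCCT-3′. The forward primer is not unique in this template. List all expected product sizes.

The forward primer AGATTCCCC matches the top strand at positions 11–19, 70–78.
The reverse primer's reverse complement is AGGAGGCGGT, matching at positions 83–92.
Each forward site pairs with the reverse site to give a product ending at position 92: sizes 82, 23 bp.

82 bp, 23 bp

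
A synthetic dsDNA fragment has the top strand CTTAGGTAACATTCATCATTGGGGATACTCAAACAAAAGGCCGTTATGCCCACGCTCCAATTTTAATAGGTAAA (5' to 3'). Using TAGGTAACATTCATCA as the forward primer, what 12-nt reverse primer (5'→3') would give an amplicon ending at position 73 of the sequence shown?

5'-TTACCTATTAAA-3'

The forward primer binds at positions 3–18; the product's 3' end on the top strand is position 73.
The reverse primer anneals to the top strand over positions 62–73, i.e. to TTTAATAGGTAA.
Its sequence written 5'→3' is the reverse complement: TTACCTATTAAA.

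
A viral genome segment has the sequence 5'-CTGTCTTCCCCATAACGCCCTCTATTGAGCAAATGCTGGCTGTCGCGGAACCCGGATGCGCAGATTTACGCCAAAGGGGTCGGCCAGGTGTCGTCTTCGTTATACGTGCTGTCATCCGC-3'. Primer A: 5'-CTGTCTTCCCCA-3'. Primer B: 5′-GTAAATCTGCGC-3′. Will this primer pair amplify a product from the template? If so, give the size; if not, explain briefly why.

Primer A (CTGTCTTCCCCA) matches the top strand at positions 1–12; it acts as a forward primer.
Primer B's reverse complement is GCGCAGATTTAC, matching the top strand at positions 58–69; it acts as a reverse primer.
The 3' ends face each other across positions 1–69, giving a 69 bp product.

Yes — a 69 bp product.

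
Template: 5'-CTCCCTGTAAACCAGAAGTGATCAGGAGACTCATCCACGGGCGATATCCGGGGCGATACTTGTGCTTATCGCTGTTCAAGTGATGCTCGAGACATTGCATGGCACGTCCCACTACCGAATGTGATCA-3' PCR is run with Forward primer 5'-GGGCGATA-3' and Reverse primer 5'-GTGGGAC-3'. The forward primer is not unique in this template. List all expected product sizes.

74 bp, 62 bp

The forward primer GGGCGATA matches the top strand at positions 39–46, 51–58.
The reverse primer's reverse complement is GTCCCAC, matching at positions 106–112.
Each forward site pairs with the reverse site to give a product ending at position 112: sizes 74, 62 bp.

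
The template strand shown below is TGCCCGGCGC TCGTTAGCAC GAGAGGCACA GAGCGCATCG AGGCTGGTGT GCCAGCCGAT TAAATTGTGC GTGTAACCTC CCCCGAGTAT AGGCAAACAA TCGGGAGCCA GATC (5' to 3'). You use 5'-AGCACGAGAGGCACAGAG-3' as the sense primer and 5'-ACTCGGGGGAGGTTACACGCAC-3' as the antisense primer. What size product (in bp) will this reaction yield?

73 bp

Scanning the template, AGCACGAGAGGCACAGAG occurs at positions 16–33; this primer anneals to the bottom strand there with its 3' end pointing downstream.
Reverse complement of the reverse primer: GTGCGTGTAACCTCCCCCGAGT. This occurs on the top strand at positions 67–88.
Amplicon spans positions 16–88: 73 bp.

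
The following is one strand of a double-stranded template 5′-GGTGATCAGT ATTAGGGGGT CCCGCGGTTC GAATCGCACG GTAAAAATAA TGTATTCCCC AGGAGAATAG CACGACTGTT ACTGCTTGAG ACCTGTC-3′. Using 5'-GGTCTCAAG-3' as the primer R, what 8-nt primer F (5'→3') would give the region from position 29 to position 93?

The reverse primer's reverse complement CTTGAGACC matches the template at positions 85–93; the product starts at position 29.
The forward primer is identical to the top strand over positions 29–36: TCGAATCG.

5'-TCGAATCG-3'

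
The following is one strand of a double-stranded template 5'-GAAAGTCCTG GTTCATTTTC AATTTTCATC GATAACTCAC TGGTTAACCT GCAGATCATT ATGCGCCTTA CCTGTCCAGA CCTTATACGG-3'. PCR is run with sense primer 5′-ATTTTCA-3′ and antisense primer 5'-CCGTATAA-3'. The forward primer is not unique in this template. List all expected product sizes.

76 bp, 69 bp

The forward primer ATTTTCA matches the top strand at positions 15–21, 22–28.
The reverse primer's reverse complement is TTATACGG, matching at positions 83–90.
Each forward site pairs with the reverse site to give a product ending at position 90: sizes 76, 69 bp.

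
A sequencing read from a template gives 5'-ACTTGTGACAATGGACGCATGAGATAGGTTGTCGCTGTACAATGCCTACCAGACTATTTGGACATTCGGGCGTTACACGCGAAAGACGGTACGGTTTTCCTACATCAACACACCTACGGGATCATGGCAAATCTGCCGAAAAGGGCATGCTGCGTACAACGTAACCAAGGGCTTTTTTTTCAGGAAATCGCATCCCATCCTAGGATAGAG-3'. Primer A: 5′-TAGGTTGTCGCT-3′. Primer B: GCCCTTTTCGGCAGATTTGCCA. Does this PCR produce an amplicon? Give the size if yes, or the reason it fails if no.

Primer A (TAGGTTGTCGCT) matches the top strand at positions 25–36; it acts as a forward primer.
Primer B's reverse complement is TGGCAAATCTGCCGAAAAGGGC, matching the top strand at positions 125–146; it acts as a reverse primer.
The 3' ends face each other across positions 25–146, giving a 122 bp product.

Yes — a 122 bp product.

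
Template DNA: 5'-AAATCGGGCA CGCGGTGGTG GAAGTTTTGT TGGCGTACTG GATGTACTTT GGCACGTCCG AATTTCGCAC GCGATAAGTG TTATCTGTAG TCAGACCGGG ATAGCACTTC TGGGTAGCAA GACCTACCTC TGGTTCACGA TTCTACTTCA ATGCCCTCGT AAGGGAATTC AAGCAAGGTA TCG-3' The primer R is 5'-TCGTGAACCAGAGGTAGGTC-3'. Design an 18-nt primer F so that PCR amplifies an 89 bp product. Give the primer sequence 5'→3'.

5'-GCACGTCCGAATTTCGCA-3'

The reverse primer's reverse complement GACCTACCTCTGGTTCACGA matches the template at positions 121–140, so the product ends at position 140.
An 89 bp product then starts at position 140 − 89 + 1 = 52.
The forward primer is identical to the top strand there: GCACGTCCGAATTTCGCA.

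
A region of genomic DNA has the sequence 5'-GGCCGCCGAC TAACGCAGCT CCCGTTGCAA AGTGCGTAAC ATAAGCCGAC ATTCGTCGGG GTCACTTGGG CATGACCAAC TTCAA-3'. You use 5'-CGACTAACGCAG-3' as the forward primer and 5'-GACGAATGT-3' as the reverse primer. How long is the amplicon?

The forward primer matches the template at positions 7–18.
Reverse complement of the reverse primer: ACATTCGTC. This occurs on the top strand at positions 49–57.
The product runs from position 7 to position 57, so its length is 57 − 7 + 1 = 51 bp.

51 bp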